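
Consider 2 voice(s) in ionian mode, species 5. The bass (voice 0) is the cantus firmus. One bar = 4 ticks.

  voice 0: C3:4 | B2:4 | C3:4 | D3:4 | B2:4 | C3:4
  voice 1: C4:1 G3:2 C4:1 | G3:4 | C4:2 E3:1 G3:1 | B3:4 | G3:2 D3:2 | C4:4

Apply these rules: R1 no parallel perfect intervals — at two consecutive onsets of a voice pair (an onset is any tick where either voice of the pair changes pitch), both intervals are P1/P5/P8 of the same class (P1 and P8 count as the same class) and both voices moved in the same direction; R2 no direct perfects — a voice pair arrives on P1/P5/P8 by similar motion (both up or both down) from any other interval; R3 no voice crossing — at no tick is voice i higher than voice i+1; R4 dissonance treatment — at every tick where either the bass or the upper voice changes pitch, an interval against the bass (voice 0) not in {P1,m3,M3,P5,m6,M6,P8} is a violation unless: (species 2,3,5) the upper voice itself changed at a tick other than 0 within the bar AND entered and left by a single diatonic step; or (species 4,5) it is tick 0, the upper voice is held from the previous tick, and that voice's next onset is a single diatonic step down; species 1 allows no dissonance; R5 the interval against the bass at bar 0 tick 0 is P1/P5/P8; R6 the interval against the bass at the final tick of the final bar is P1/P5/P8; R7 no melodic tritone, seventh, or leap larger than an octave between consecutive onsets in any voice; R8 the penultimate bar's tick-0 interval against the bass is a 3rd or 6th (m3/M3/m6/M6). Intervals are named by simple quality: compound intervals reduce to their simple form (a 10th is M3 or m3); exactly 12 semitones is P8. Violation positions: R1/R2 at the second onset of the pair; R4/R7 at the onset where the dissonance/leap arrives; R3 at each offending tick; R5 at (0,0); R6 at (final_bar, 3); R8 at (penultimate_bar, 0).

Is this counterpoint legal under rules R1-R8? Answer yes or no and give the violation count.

No (3 violations)

bar 0: v0=C3 v1=C4 (P8)
bar 1: v0=B2 v1=G3 (m6)
bar 2: v0=C3 v1=C4 (P8)
bar 3: v0=D3 v1=B3 (M6)
bar 4: v0=B2 v1=G3 (m6)
bar 5: v0=C3 v1=C4 (P8)
  R2 @ bar2.0: B2/G3 m6 -> C3/C4 P8 similar
  R2 @ bar5.0: B2/D3 m3 -> C3/C4 P8 similar
  R7 @ bar5.0: D3->C4 leap 10st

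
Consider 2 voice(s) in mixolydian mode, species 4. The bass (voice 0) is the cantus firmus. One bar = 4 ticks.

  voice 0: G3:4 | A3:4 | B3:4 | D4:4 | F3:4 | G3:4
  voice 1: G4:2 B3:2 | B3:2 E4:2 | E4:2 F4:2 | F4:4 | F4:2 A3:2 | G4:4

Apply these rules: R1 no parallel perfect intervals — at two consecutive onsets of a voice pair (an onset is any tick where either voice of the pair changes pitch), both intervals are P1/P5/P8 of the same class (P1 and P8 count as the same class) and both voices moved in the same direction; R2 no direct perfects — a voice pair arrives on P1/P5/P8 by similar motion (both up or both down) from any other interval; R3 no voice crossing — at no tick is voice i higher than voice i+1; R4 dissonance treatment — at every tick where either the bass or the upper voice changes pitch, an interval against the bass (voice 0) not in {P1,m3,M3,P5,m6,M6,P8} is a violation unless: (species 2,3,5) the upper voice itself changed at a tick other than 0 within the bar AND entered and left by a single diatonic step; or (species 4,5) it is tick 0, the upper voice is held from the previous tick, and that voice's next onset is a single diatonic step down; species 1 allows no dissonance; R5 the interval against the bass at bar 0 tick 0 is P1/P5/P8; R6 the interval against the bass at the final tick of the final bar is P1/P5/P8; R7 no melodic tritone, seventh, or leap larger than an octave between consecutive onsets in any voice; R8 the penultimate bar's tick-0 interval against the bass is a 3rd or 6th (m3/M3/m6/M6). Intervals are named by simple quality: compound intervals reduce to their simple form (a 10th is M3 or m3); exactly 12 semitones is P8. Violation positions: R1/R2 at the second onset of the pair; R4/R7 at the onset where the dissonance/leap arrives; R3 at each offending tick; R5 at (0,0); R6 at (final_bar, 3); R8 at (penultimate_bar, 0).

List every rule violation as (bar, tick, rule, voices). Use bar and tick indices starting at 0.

bar 0: v0=G3 v1=G4 downbeat P8
bar 1: v0=A3 v1=B3 downbeat M2
bar 2: v0=B3 v1=E4 downbeat P4
bar 3: v0=D4 v1=F4 downbeat m3
bar 4: v0=F3 v1=F4 downbeat P8
bar 5: v0=G3 v1=G4 downbeat P8
  -> R4 @ bar 1 tick 0 v(0, 1): A3/B3 M2 untreated
  -> R4 @ bar 2 tick 0 v(0, 1): B3/E4 P4 untreated
  -> R4 @ bar 2 tick 2 v(0, 1): B3/F4 TT untreated
  -> R8 @ bar 4 tick 0 v(0, 1): penult P8 not 3rd/6th
  -> R2 @ bar 5 tick 0 v(0, 1): F3/A3 M3 -> G3/G4 P8 similar
  -> R7 @ bar 5 tick 0 v(1,): A3->G4 leap 10st

(1, 0, R4, (0, 1))
(2, 0, R4, (0, 1))
(2, 2, R4, (0, 1))
(4, 0, R8, (0, 1))
(5, 0, R2, (0, 1))
(5, 0, R7, (1,))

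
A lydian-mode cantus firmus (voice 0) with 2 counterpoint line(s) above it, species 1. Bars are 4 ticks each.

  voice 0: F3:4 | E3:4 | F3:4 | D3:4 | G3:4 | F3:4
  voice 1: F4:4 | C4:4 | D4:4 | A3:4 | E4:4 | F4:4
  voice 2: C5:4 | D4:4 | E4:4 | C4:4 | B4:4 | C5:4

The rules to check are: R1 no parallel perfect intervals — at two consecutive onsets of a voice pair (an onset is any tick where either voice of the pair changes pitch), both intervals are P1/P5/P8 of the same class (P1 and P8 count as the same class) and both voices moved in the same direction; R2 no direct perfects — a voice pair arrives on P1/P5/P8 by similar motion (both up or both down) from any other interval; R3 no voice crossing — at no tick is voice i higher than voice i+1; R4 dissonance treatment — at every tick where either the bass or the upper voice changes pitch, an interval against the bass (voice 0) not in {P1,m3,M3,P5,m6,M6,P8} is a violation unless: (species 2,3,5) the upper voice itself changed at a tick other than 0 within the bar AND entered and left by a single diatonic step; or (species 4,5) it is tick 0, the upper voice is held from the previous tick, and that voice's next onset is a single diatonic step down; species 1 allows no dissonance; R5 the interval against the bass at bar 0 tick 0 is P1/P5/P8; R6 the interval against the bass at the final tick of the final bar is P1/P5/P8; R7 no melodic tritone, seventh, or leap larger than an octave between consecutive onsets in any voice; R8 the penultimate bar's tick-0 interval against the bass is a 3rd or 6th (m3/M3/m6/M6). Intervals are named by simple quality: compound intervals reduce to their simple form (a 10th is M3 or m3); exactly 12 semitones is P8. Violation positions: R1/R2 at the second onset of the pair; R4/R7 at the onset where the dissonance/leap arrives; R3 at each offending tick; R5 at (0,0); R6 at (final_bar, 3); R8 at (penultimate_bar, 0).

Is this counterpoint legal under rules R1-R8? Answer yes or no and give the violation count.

bar 0: v0=F3 v1=F4 v2=C5 (P5)
bar 1: v0=E3 v1=C4 v2=D4 (m7)
bar 2: v0=F3 v1=D4 v2=E4 (M7)
bar 3: v0=D3 v1=A3 v2=C4 (m7)
bar 4: v0=G3 v1=E4 v2=B4 (M3)
bar 5: v0=F3 v1=F4 v2=C5 (P5)
  R4 @ bar1.0: E3/D4 m7 untreated
  R7 @ bar1.0: C5->D4 leap 10st
  R4 @ bar2.0: F3/E4 M7 untreated
  R2 @ bar3.0: F3/D4 M6 -> D3/A3 P5 similar
  R4 @ bar3.0: D3/C4 m7 untreated
  R2 @ bar4.0: A3/C4 m3 -> E4/B4 P5 similar
  R7 @ bar4.0: C4->B4 leap 11st
  R1 @ bar5.0: E4/B4 P5 -> F4/C5 P5 similar

No (8 violations)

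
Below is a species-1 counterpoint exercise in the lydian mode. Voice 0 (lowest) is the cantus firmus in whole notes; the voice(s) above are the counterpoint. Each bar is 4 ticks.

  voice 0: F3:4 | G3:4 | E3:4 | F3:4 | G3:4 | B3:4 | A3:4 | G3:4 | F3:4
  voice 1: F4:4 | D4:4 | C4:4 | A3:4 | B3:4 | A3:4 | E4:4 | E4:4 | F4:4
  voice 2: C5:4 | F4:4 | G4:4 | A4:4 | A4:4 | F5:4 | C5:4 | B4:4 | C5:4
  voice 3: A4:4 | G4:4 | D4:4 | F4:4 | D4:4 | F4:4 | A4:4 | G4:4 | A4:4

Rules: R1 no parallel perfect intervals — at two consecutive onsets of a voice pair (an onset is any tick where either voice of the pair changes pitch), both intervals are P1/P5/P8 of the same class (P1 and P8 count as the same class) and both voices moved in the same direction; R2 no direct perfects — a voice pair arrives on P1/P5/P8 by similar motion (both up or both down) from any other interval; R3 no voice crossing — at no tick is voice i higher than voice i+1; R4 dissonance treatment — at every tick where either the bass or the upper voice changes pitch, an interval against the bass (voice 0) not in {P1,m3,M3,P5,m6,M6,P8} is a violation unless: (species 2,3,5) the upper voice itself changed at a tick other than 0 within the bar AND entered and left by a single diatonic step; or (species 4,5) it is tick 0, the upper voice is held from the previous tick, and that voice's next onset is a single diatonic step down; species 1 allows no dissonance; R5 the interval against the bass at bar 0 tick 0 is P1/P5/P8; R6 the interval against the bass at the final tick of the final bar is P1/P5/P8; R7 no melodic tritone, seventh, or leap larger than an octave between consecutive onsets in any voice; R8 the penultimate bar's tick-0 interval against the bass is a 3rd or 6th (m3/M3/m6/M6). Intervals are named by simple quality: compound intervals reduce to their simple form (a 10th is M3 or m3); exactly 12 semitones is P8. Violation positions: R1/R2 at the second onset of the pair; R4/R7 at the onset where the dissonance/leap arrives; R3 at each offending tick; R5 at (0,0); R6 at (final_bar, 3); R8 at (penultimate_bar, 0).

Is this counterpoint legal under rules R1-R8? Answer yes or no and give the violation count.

No (49 violations)

bar 0: v0=F3 v1=F4 v2=C5 v3=A4 (M3)
bar 1: v0=G3 v1=D4 v2=F4 v3=G4 (P8)
bar 2: v0=E3 v1=C4 v2=G4 v3=D4 (m7)
bar 3: v0=F3 v1=A3 v2=A4 v3=F4 (P8)
bar 4: v0=G3 v1=B3 v2=A4 v3=D4 (P5)
bar 5: v0=B3 v1=A3 v2=F5 v3=F4 (TT)
bar 6: v0=A3 v1=E4 v2=C5 v3=A4 (P8)
bar 7: v0=G3 v1=E4 v2=B4 v3=G4 (P8)
bar 8: v0=F3 v1=F4 v2=C5 v3=A4 (M3)
  R3 @ bar0.0: C5 above A4
  R5 @ bar0.0: opens on M3
  R3 @ bar0.1: C5 above A4
  R3 @ bar0.2: C5 above A4
  R3 @ bar0.3: C5 above A4
  R4 @ bar1.0: G3/F4 m7 untreated
  R3 @ bar2.0: G4 above D4
  R4 @ bar2.0: E3/D4 m7 untreated
  R3 @ bar2.1: G4 above D4
  R3 @ bar2.2: G4 above D4
  R3 @ bar2.3: G4 above D4
  R2 @ bar3.0: E3/D4 m7 -> F3/F4 P8 similar
  R3 @ bar3.0: A4 above F4
  R3 @ bar3.1: A4 above F4
  R3 @ bar3.2: A4 above F4
  R3 @ bar3.3: A4 above F4
  R3 @ bar4.0: A4 above D4
  R4 @ bar4.0: G3/A4 M2 untreated
  R3 @ bar4.1: A4 above D4
  R3 @ bar4.2: A4 above D4
  R3 @ bar4.3: A4 above D4
  R2 @ bar5.0: A4/D4 P5 -> F5/F4 P8 similar
  R3 @ bar5.0: B3 above A3
  R3 @ bar5.0: F5 above F4
  R4 @ bar5.0: B3/A3 M2 untreated
  R4 @ bar5.0: B3/F5 TT untreated
  R4 @ bar5.0: B3/F4 TT untreated
  R3 @ bar5.1: B3 above A3
  R3 @ bar5.1: F5 above F4
  R3 @ bar5.2: B3 above A3
  R3 @ bar5.2: F5 above F4
  R3 @ bar5.3: B3 above A3
  R3 @ bar5.3: F5 above F4
  R3 @ bar6.0: C5 above A4
  R3 @ bar6.1: C5 above A4
  R3 @ bar6.2: C5 above A4
  R3 @ bar6.3: C5 above A4
  R1 @ bar7.0: A3/A4 P8 -> G3/G4 P8 similar
  R3 @ bar7.0: B4 above G4
  R8 @ bar7.0: penult P8 not 3rd/6th
  R3 @ bar7.1: B4 above G4
  R3 @ bar7.2: B4 above G4
  R3 @ bar7.3: B4 above G4
  R1 @ bar8.0: E4/B4 P5 -> F4/C5 P5 similar
  R3 @ bar8.0: C5 above A4
  R3 @ bar8.1: C5 above A4
  R3 @ bar8.2: C5 above A4
  R3 @ bar8.3: C5 above A4
  R6 @ bar8.3: closes on M3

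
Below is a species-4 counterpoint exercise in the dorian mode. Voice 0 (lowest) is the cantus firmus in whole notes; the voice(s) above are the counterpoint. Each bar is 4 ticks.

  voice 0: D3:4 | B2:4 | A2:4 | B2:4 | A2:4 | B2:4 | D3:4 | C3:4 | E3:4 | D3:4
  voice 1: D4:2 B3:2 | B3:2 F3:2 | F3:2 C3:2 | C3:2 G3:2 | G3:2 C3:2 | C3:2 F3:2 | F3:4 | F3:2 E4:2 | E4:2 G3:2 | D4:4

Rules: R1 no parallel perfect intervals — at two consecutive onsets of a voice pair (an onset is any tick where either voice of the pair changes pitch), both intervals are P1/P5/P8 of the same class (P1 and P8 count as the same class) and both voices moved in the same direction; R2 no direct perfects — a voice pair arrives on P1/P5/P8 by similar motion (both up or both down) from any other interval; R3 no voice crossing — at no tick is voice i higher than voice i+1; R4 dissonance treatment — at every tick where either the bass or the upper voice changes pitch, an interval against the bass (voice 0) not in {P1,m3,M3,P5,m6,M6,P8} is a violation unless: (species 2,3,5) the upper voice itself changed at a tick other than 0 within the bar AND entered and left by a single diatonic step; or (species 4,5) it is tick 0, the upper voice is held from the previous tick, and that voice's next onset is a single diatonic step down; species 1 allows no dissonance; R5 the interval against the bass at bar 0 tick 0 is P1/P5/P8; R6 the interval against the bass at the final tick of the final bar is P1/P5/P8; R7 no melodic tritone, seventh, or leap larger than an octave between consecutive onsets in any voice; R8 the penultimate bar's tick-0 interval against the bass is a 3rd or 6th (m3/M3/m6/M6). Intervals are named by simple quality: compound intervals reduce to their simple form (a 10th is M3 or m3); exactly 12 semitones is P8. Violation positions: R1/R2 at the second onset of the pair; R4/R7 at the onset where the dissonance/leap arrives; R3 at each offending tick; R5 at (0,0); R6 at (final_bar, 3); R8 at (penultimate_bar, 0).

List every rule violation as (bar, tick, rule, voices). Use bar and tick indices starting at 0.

(1, 2, R4, (0, 1))
(1, 2, R7, (1,))
(3, 0, R4, (0, 1))
(4, 0, R4, (0, 1))
(5, 0, R4, (0, 1))
(5, 2, R4, (0, 1))
(7, 0, R4, (0, 1))
(7, 2, R7, (1,))
(8, 0, R8, (0, 1))

bar 0: v0=D3 v1=D4 downbeat P8
bar 1: v0=B2 v1=B3 downbeat P8
bar 2: v0=A2 v1=F3 downbeat m6
bar 3: v0=B2 v1=C3 downbeat m2
bar 4: v0=A2 v1=G3 downbeat m7
bar 5: v0=B2 v1=C3 downbeat m2
bar 6: v0=D3 v1=F3 downbeat m3
bar 7: v0=C3 v1=F3 downbeat P4
bar 8: v0=E3 v1=E4 downbeat P8
bar 9: v0=D3 v1=D4 downbeat P8
  -> R4 @ bar 1 tick 2 v(0, 1): B2/F3 TT untreated
  -> R7 @ bar 1 tick 2 v(1,): B3->F3 leap 6st
  -> R4 @ bar 3 tick 0 v(0, 1): B2/C3 m2 untreated
  -> R4 @ bar 4 tick 0 v(0, 1): A2/G3 m7 untreated
  -> R4 @ bar 5 tick 0 v(0, 1): B2/C3 m2 untreated
  -> R4 @ bar 5 tick 2 v(0, 1): B2/F3 TT untreated
  -> R4 @ bar 7 tick 0 v(0, 1): C3/F3 P4 untreated
  -> R7 @ bar 7 tick 2 v(1,): F3->E4 leap 11st
  -> R8 @ bar 8 tick 0 v(0, 1): penult P8 not 3rd/6th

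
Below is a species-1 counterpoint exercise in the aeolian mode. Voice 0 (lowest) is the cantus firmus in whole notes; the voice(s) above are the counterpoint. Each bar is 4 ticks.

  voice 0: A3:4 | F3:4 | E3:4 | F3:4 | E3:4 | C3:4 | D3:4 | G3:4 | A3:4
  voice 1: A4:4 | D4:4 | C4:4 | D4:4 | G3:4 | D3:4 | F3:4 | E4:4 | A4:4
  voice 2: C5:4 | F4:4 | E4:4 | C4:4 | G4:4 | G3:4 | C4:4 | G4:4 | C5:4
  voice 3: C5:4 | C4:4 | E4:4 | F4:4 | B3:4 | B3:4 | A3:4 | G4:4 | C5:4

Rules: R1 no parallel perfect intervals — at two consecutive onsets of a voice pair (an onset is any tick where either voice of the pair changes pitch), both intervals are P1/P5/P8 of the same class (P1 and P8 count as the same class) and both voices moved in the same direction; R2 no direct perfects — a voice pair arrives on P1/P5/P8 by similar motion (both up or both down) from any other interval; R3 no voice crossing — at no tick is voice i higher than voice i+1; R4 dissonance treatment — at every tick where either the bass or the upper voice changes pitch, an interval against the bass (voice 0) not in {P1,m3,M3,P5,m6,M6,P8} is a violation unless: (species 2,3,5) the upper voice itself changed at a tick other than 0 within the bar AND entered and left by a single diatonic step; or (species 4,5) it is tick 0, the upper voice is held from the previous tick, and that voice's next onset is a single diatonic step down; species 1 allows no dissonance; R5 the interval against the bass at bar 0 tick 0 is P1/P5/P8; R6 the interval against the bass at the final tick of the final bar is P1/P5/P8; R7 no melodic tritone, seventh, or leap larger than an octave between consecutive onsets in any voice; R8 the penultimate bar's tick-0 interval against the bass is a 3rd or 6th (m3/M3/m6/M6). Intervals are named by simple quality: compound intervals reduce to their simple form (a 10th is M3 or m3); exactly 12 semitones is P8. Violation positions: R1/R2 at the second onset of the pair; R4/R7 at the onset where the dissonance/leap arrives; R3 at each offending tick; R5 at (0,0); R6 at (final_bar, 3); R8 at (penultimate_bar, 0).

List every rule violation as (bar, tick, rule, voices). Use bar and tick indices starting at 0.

(0, 0, R5, (0, 2))
(0, 0, R5, (0, 3))
(1, 0, R2, (0, 2))
(1, 0, R2, (0, 3))
(1, 0, R3, (2, 3))
(1, 1, R3, (2, 3))
(1, 2, R3, (2, 3))
(1, 3, R3, (2, 3))
(2, 0, R1, (0, 2))
(3, 0, R1, (0, 3))
(3, 0, R3, (1, 2))
(3, 1, R3, (1, 2))
(3, 2, R3, (1, 2))
(3, 3, R3, (1, 2))
(4, 0, R2, (0, 3))
(4, 0, R3, (2, 3))
(4, 0, R7, (3,))
(4, 1, R3, (2, 3))
(4, 2, R3, (2, 3))
(4, 3, R3, (2, 3))
(5, 0, R2, (0, 2))
(5, 0, R4, (0, 1))
(5, 0, R4, (0, 3))
(6, 0, R2, (1, 2))
(6, 0, R3, (2, 3))
(6, 0, R4, (0, 2))
(6, 1, R3, (2, 3))
(6, 2, R3, (2, 3))
(6, 3, R3, (2, 3))
(7, 0, R2, (0, 2))
(7, 0, R2, (0, 3))
(7, 0, R2, (2, 3))
(7, 0, R7, (1,))
(7, 0, R7, (3,))
(7, 0, R8, (0, 2))
(7, 0, R8, (0, 3))
(8, 0, R1, (2, 3))
(8, 0, R2, (0, 1))
(8, 3, R6, (0, 2))
(8, 3, R6, (0, 3))

bar 0: v0=A3 v1=A4 v2=C5 v3=C5 downbeat m3
bar 1: v0=F3 v1=D4 v2=F4 v3=C4 downbeat P5
bar 2: v0=E3 v1=C4 v2=E4 v3=E4 downbeat P8
bar 3: v0=F3 v1=D4 v2=C4 v3=F4 downbeat P8
bar 4: v0=E3 v1=G3 v2=G4 v3=B3 downbeat P5
bar 5: v0=C3 v1=D3 v2=G3 v3=B3 downbeat M7
bar 6: v0=D3 v1=F3 v2=C4 v3=A3 downbeat P5
bar 7: v0=G3 v1=E4 v2=G4 v3=G4 downbeat P8
bar 8: v0=A3 v1=A4 v2=C5 v3=C5 downbeat m3
  -> R5 @ bar 0 tick 0 v(0, 2): opens on m3
  -> R5 @ bar 0 tick 0 v(0, 3): opens on m3
  -> R2 @ bar 1 tick 0 v(0, 2): A3/C5 m3 -> F3/F4 P8 similar
  -> R2 @ bar 1 tick 0 v(0, 3): A3/C5 m3 -> F3/C4 P5 similar
  -> R3 @ bar 1 tick 0 v(2, 3): F4 above C4
  -> R3 @ bar 1 tick 1 v(2, 3): F4 above C4
  -> R3 @ bar 1 tick 2 v(2, 3): F4 above C4
  -> R3 @ bar 1 tick 3 v(2, 3): F4 above C4
  -> R1 @ bar 2 tick 0 v(0, 2): F3/F4 P8 -> E3/E4 P8 similar
  -> R1 @ bar 3 tick 0 v(0, 3): E3/E4 P8 -> F3/F4 P8 similar
  -> R3 @ bar 3 tick 0 v(1, 2): D4 above C4
  -> R3 @ bar 3 tick 1 v(1, 2): D4 above C4
  -> R3 @ bar 3 tick 2 v(1, 2): D4 above C4
  -> R3 @ bar 3 tick 3 v(1, 2): D4 above C4
  -> R2 @ bar 4 tick 0 v(0, 3): F3/F4 P8 -> E3/B3 P5 similar
  -> R3 @ bar 4 tick 0 v(2, 3): G4 above B3
  -> R7 @ bar 4 tick 0 v(3,): F4->B3 leap 6st
  -> R3 @ bar 4 tick 1 v(2, 3): G4 above B3
  -> R3 @ bar 4 tick 2 v(2, 3): G4 above B3
  -> R3 @ bar 4 tick 3 v(2, 3): G4 above B3
  -> R2 @ bar 5 tick 0 v(0, 2): E3/G4 m3 -> C3/G3 P5 similar
  -> R4 @ bar 5 tick 0 v(0, 1): C3/D3 M2 untreated
  -> R4 @ bar 5 tick 0 v(0, 3): C3/B3 M7 untreated
  -> R2 @ bar 6 tick 0 v(1, 2): D3/G3 P4 -> F3/C4 P5 similar
  -> R3 @ bar 6 tick 0 v(2, 3): C4 above A3
  -> R4 @ bar 6 tick 0 v(0, 2): D3/C4 m7 untreated
  -> R3 @ bar 6 tick 1 v(2, 3): C4 above A3
  -> R3 @ bar 6 tick 2 v(2, 3): C4 above A3
  -> R3 @ bar 6 tick 3 v(2, 3): C4 above A3
  -> R2 @ bar 7 tick 0 v(0, 2): D3/C4 m7 -> G3/G4 P8 similar
  -> R2 @ bar 7 tick 0 v(0, 3): D3/A3 P5 -> G3/G4 P8 similar
  -> R2 @ bar 7 tick 0 v(2, 3): C4/A3 m3 -> G4/G4 P1 similar
  -> R7 @ bar 7 tick 0 v(1,): F3->E4 leap 11st
  -> R7 @ bar 7 tick 0 v(3,): A3->G4 leap 10st
  -> R8 @ bar 7 tick 0 v(0, 2): penult P8 not 3rd/6th
  -> R8 @ bar 7 tick 0 v(0, 3): penult P8 not 3rd/6th
  -> R1 @ bar 8 tick 0 v(2, 3): G4/G4 P1 -> C5/C5 P1 similar
  -> R2 @ bar 8 tick 0 v(0, 1): G3/E4 M6 -> A3/A4 P8 similar
  -> R6 @ bar 8 tick 3 v(0, 2): closes on m3
  -> R6 @ bar 8 tick 3 v(0, 3): closes on m3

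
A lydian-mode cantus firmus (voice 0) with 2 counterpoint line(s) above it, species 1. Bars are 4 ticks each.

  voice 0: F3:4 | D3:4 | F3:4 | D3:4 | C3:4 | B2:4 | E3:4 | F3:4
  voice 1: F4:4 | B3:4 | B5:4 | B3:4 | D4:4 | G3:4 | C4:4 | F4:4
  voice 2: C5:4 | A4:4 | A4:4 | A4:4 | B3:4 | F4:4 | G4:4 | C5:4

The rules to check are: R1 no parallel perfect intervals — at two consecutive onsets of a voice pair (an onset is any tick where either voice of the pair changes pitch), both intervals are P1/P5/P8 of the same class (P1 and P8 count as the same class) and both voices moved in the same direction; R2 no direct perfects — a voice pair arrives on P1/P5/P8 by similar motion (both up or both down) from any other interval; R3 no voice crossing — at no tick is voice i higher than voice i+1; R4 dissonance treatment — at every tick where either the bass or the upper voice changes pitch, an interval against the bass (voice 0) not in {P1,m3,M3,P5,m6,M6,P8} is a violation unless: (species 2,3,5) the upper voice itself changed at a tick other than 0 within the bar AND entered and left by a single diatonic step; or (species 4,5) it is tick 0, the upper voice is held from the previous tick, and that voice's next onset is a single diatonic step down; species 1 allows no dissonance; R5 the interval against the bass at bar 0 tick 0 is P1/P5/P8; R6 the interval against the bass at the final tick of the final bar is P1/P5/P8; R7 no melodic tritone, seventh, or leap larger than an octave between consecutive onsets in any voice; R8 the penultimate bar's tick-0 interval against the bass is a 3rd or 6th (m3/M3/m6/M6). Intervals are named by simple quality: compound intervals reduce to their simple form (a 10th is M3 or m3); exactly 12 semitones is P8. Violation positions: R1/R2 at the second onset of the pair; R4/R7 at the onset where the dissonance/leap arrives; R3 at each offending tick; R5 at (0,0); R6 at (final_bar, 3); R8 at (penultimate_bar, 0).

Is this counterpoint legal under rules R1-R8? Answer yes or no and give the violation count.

No (22 violations)

bar 0: v0=F3 v1=F4 v2=C5 (P5)
bar 1: v0=D3 v1=B3 v2=A4 (P5)
bar 2: v0=F3 v1=B5 v2=A4 (M3)
bar 3: v0=D3 v1=B3 v2=A4 (P5)
bar 4: v0=C3 v1=D4 v2=B3 (M7)
bar 5: v0=B2 v1=G3 v2=F4 (TT)
bar 6: v0=E3 v1=C4 v2=G4 (m3)
bar 7: v0=F3 v1=F4 v2=C5 (P5)
  R1 @ bar1.0: F3/C5 P5 -> D3/A4 P5 similar
  R7 @ bar1.0: F4->B3 leap 6st
  R3 @ bar2.0: B5 above A4
  R4 @ bar2.0: F3/B5 TT untreated
  R7 @ bar2.0: B3->B5 leap 24st
  R3 @ bar2.1: B5 above A4
  R3 @ bar2.2: B5 above A4
  R3 @ bar2.3: B5 above A4
  R7 @ bar3.0: B5->B3 leap 24st
  R3 @ bar4.0: D4 above B3
  R4 @ bar4.0: C3/D4 M2 untreated
  R4 @ bar4.0: C3/B3 M7 untreated
  R7 @ bar4.0: A4->B3 leap 10st
  R3 @ bar4.1: D4 above B3
  R3 @ bar4.2: D4 above B3
  R3 @ bar4.3: D4 above B3
  R4 @ bar5.0: B2/F4 TT untreated
  R7 @ bar5.0: B3->F4 leap 6st
  R2 @ bar6.0: G3/F4 m7 -> C4/G4 P5 similar
  R1 @ bar7.0: C4/G4 P5 -> F4/C5 P5 similar
  R2 @ bar7.0: E3/C4 m6 -> F3/F4 P8 similar
  R2 @ bar7.0: E3/G4 m3 -> F3/C5 P5 similar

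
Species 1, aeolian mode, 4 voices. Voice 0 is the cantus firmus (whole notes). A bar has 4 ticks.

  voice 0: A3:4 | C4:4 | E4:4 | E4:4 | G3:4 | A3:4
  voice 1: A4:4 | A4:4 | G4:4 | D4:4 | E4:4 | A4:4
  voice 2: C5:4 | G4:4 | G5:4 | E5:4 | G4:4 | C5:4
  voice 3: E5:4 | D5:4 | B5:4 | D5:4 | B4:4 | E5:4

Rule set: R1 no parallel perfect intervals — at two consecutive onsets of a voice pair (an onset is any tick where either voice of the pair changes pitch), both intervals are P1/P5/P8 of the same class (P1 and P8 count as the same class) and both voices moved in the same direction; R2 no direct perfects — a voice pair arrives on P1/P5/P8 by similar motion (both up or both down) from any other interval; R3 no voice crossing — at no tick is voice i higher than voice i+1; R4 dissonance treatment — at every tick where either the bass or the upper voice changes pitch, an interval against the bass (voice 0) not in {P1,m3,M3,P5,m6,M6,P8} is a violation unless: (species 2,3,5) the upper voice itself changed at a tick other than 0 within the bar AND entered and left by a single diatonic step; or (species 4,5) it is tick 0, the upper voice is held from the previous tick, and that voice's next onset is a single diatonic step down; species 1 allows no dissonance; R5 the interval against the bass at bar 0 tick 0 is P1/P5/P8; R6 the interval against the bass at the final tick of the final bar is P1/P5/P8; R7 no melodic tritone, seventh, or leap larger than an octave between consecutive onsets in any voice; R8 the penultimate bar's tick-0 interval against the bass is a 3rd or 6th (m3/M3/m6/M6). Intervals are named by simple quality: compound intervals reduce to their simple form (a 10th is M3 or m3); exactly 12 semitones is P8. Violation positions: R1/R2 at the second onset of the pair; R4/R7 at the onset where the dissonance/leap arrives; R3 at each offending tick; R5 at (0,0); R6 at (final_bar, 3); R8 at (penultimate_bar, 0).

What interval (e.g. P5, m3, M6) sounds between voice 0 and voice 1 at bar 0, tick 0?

voice 0=A3 voice 1=A4 -> P8

P8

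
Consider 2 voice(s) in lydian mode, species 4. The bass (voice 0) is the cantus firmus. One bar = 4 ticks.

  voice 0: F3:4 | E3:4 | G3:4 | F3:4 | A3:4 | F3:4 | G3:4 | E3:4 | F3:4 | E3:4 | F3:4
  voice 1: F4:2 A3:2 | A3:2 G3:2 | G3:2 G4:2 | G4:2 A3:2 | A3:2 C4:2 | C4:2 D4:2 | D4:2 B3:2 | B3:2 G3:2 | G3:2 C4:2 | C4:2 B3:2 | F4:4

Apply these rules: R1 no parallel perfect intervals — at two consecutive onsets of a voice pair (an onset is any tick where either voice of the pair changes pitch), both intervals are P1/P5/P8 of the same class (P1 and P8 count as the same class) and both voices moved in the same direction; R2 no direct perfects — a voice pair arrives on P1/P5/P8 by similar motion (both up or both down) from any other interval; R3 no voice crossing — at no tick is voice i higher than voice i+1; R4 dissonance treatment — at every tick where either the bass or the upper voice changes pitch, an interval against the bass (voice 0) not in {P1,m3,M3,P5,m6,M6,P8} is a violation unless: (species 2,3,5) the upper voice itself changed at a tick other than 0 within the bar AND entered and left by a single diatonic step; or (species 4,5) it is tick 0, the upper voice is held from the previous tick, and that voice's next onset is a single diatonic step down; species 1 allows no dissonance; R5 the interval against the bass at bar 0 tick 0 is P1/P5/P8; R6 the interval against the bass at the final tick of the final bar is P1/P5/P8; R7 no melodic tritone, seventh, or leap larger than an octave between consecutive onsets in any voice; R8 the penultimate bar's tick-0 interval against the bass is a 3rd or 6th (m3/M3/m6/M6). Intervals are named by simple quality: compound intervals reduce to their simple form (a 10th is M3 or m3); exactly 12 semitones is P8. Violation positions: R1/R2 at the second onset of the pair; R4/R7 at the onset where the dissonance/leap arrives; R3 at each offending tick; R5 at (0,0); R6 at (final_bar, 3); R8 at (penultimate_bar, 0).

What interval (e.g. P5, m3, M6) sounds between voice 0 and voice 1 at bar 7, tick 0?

voice 0=E3 voice 1=B3 -> P5

P5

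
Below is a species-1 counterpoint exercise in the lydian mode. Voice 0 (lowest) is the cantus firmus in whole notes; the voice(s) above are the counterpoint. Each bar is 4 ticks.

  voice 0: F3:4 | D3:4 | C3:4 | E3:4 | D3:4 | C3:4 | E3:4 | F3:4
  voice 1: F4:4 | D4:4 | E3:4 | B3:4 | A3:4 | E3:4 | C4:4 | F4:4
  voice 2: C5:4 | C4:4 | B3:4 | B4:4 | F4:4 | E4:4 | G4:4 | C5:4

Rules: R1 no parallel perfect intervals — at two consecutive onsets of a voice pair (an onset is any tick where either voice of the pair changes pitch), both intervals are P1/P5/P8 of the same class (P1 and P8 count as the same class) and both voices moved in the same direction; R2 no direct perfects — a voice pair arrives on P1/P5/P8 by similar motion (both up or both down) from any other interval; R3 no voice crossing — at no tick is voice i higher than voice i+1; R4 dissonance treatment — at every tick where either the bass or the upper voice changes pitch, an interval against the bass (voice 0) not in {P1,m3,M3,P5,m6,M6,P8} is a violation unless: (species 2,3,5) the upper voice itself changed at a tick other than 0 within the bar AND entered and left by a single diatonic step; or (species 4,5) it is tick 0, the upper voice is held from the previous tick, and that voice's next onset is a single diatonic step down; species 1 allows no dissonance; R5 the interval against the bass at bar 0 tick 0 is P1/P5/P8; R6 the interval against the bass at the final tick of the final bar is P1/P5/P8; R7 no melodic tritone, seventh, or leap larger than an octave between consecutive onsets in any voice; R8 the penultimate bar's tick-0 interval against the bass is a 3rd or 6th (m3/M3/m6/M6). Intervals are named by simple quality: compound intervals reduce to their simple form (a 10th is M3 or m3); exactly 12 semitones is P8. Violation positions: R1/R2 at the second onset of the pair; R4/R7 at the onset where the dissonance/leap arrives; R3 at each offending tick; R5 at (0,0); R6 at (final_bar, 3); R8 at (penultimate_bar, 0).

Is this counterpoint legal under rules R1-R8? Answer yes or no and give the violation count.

No (19 violations)

bar 0: v0=F3 v1=F4 v2=C5 (P5)
bar 1: v0=D3 v1=D4 v2=C4 (m7)
bar 2: v0=C3 v1=E3 v2=B3 (M7)
bar 3: v0=E3 v1=B3 v2=B4 (P5)
bar 4: v0=D3 v1=A3 v2=F4 (m3)
bar 5: v0=C3 v1=E3 v2=E4 (M3)
bar 6: v0=E3 v1=C4 v2=G4 (m3)
bar 7: v0=F3 v1=F4 v2=C5 (P5)
  R1 @ bar1.0: F3/F4 P8 -> D3/D4 P8 similar
  R3 @ bar1.0: D4 above C4
  R4 @ bar1.0: D3/C4 m7 untreated
  R3 @ bar1.1: D4 above C4
  R3 @ bar1.2: D4 above C4
  R3 @ bar1.3: D4 above C4
  R2 @ bar2.0: D4/C4 M2 -> E3/B3 P5 similar
  R4 @ bar2.0: C3/B3 M7 untreated
  R7 @ bar2.0: D4->E3 leap 10st
  R2 @ bar3.0: C3/E3 M3 -> E3/B3 P5 similar
  R2 @ bar3.0: C3/B3 M7 -> E3/B4 P5 similar
  R2 @ bar3.0: E3/B3 P5 -> B3/B4 P8 similar
  R1 @ bar4.0: E3/B3 P5 -> D3/A3 P5 similar
  R7 @ bar4.0: B4->F4 leap 6st
  R2 @ bar5.0: A3/F4 m6 -> E3/E4 P8 similar
  R2 @ bar6.0: E3/E4 P8 -> C4/G4 P5 similar
  R1 @ bar7.0: C4/G4 P5 -> F4/C5 P5 similar
  R2 @ bar7.0: E3/C4 m6 -> F3/F4 P8 similar
  R2 @ bar7.0: E3/G4 m3 -> F3/C5 P5 similar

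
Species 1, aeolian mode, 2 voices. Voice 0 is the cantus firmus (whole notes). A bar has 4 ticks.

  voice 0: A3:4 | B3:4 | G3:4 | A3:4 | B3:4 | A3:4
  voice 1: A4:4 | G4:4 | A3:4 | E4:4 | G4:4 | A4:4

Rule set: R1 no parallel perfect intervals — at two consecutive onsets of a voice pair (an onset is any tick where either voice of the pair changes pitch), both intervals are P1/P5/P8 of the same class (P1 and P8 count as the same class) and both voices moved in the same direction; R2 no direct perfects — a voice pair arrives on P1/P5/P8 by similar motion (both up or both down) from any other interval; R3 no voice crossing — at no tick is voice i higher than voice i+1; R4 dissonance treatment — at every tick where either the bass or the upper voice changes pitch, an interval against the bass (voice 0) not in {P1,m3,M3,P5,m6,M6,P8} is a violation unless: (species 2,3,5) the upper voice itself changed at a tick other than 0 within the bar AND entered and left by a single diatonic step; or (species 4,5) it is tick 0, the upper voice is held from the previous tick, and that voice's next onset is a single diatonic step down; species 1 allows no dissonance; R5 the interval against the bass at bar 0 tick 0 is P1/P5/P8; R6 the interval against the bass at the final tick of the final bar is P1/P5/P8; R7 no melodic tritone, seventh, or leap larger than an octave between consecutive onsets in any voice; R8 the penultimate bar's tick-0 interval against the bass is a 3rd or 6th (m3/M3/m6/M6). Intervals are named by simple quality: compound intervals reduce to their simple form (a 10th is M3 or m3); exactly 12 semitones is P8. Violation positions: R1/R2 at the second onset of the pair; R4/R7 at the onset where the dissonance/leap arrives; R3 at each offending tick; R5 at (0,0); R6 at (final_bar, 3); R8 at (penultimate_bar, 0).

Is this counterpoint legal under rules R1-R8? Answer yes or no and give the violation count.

bar 0: v0=A3 v1=A4 (P8)
bar 1: v0=B3 v1=G4 (m6)
bar 2: v0=G3 v1=A3 (M2)
bar 3: v0=A3 v1=E4 (P5)
bar 4: v0=B3 v1=G4 (m6)
bar 5: v0=A3 v1=A4 (P8)
  R4 @ bar2.0: G3/A3 M2 untreated
  R7 @ bar2.0: G4->A3 leap 10st
  R2 @ bar3.0: G3/A3 M2 -> A3/E4 P5 similar

No (3 violations)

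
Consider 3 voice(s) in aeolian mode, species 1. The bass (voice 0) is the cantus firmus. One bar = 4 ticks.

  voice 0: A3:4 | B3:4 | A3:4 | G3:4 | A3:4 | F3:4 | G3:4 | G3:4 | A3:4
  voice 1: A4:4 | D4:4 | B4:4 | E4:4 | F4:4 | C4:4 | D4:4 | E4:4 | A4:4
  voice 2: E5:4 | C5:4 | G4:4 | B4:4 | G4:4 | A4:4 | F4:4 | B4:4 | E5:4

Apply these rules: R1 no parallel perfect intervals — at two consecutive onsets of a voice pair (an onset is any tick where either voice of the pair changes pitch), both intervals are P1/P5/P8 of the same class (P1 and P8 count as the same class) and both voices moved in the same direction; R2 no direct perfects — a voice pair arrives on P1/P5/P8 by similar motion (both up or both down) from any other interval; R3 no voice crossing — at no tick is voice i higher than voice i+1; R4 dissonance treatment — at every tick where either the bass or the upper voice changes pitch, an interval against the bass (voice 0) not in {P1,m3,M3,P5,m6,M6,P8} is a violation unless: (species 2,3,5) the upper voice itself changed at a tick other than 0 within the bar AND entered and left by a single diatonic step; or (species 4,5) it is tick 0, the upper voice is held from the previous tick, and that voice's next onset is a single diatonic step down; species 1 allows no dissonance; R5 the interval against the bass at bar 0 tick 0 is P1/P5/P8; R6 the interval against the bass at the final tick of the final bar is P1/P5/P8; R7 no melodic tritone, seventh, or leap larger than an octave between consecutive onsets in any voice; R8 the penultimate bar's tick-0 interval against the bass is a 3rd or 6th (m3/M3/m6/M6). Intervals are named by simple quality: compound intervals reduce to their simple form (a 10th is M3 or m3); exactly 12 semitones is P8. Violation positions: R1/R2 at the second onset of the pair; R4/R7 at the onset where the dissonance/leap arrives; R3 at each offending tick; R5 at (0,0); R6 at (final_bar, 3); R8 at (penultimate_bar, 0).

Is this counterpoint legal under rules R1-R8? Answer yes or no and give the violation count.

bar 0: v0=A3 v1=A4 v2=E5 (P5)
bar 1: v0=B3 v1=D4 v2=C5 (m2)
bar 2: v0=A3 v1=B4 v2=G4 (m7)
bar 3: v0=G3 v1=E4 v2=B4 (M3)
bar 4: v0=A3 v1=F4 v2=G4 (m7)
bar 5: v0=F3 v1=C4 v2=A4 (M3)
bar 6: v0=G3 v1=D4 v2=F4 (m7)
bar 7: v0=G3 v1=E4 v2=B4 (M3)
bar 8: v0=A3 v1=A4 v2=E5 (P5)
  R4 @ bar1.0: B3/C5 m2 untreated
  R3 @ bar2.0: B4 above G4
  R4 @ bar2.0: A3/B4 M2 untreated
  R4 @ bar2.0: A3/G4 m7 untreated
  R3 @ bar2.1: B4 above G4
  R3 @ bar2.2: B4 above G4
  R3 @ bar2.3: B4 above G4
  R4 @ bar4.0: A3/G4 m7 untreated
  R2 @ bar5.0: A3/F4 m6 -> F3/C4 P5 similar
  R1 @ bar6.0: F3/C4 P5 -> G3/D4 P5 similar
  R4 @ bar6.0: G3/F4 m7 untreated
  R2 @ bar7.0: D4/F4 m3 -> E4/B4 P5 similar
  R7 @ bar7.0: F4->B4 leap 6st
  R1 @ bar8.0: E4/B4 P5 -> A4/E5 P5 similar
  R2 @ bar8.0: G3/E4 M6 -> A3/A4 P8 similar
  R2 @ bar8.0: G3/B4 M3 -> A3/E5 P5 similar

No (16 violations)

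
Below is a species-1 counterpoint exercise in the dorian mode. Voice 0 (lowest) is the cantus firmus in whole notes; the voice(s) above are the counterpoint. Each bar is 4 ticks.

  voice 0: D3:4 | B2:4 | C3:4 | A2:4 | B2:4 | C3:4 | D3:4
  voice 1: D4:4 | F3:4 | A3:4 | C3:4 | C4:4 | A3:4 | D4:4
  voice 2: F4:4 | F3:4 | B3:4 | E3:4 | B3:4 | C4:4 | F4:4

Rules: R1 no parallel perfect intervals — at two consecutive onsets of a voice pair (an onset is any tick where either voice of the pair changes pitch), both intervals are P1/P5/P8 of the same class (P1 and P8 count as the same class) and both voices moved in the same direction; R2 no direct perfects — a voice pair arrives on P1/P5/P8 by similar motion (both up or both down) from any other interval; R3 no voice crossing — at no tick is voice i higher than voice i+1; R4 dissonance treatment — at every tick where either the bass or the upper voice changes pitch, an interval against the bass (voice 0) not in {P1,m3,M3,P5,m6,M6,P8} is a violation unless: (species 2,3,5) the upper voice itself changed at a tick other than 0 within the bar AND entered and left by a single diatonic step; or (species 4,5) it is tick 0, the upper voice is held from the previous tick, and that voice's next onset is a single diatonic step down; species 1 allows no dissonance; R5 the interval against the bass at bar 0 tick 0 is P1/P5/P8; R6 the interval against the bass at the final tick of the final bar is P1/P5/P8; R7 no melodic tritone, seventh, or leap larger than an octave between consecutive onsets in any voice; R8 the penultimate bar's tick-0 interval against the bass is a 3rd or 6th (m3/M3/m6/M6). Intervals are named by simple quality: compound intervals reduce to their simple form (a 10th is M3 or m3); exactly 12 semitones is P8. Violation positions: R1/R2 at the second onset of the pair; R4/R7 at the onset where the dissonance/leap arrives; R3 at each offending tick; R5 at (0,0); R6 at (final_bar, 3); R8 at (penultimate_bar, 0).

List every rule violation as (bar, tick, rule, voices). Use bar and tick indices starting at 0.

bar 0: v0=D3 v1=D4 v2=F4 downbeat m3
bar 1: v0=B2 v1=F3 v2=F3 downbeat TT
bar 2: v0=C3 v1=A3 v2=B3 downbeat M7
bar 3: v0=A2 v1=C3 v2=E3 downbeat P5
bar 4: v0=B2 v1=C4 v2=B3 downbeat P8
bar 5: v0=C3 v1=A3 v2=C4 downbeat P8
bar 6: v0=D3 v1=D4 v2=F4 downbeat m3
  -> R5 @ bar 0 tick 0 v(0, 2): opens on m3
  -> R2 @ bar 1 tick 0 v(1, 2): D4/F4 m3 -> F3/F3 P1 similar
  -> R4 @ bar 1 tick 0 v(0, 1): B2/F3 TT untreated
  -> R4 @ bar 1 tick 0 v(0, 2): B2/F3 TT untreated
  -> R4 @ bar 2 tick 0 v(0, 2): C3/B3 M7 untreated
  -> R7 @ bar 2 tick 0 v(2,): F3->B3 leap 6st
  -> R2 @ bar 3 tick 0 v(0, 2): C3/B3 M7 -> A2/E3 P5 similar
  -> R2 @ bar 4 tick 0 v(0, 2): A2/E3 P5 -> B2/B3 P8 similar
  -> R3 @ bar 4 tick 0 v(1, 2): C4 above B3
  -> R4 @ bar 4 tick 0 v(0, 1): B2/C4 m2 untreated
  -> R3 @ bar 4 tick 1 v(1, 2): C4 above B3
  -> R3 @ bar 4 tick 2 v(1, 2): C4 above B3
  -> R3 @ bar 4 tick 3 v(1, 2): C4 above B3
  -> R1 @ bar 5 tick 0 v(0, 2): B2/B3 P8 -> C3/C4 P8 similar
  -> R8 @ bar 5 tick 0 v(0, 2): penult P8 not 3rd/6th
  -> R2 @ bar 6 tick 0 v(0, 1): C3/A3 M6 -> D3/D4 P8 similar
  -> R6 @ bar 6 tick 3 v(0, 2): closes on m3

(0, 0, R5, (0, 2))
(1, 0, R2, (1, 2))
(1, 0, R4, (0, 1))
(1, 0, R4, (0, 2))
(2, 0, R4, (0, 2))
(2, 0, R7, (2,))
(3, 0, R2, (0, 2))
(4, 0, R2, (0, 2))
(4, 0, R3, (1, 2))
(4, 0, R4, (0, 1))
(4, 1, R3, (1, 2))
(4, 2, R3, (1, 2))
(4, 3, R3, (1, 2))
(5, 0, R1, (0, 2))
(5, 0, R8, (0, 2))
(6, 0, R2, (0, 1))
(6, 3, R6, (0, 2))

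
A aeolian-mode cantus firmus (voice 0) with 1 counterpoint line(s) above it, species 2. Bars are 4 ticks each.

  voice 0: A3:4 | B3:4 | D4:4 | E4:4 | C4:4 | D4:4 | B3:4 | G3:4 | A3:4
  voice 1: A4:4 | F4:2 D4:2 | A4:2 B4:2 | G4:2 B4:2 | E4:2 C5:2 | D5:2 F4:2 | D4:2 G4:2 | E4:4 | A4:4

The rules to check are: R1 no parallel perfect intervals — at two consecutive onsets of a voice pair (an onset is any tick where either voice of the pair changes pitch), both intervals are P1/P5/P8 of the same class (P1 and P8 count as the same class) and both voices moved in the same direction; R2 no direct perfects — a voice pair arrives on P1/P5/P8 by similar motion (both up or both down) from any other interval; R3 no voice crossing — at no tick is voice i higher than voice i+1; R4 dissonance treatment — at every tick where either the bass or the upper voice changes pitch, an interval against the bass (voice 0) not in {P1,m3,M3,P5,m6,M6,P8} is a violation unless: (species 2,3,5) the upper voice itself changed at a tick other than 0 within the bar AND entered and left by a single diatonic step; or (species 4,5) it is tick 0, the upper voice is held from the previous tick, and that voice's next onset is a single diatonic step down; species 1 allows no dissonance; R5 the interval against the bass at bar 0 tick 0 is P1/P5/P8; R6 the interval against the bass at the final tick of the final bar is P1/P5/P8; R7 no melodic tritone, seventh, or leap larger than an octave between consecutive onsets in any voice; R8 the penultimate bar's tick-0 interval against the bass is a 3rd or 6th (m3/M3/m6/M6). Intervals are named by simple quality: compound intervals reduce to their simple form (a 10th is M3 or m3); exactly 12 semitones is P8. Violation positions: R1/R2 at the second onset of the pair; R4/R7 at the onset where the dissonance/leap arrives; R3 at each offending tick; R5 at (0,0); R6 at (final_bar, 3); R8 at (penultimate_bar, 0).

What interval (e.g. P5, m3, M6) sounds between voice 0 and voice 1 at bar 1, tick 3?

voice 0=B3 voice 1=D4 -> m3

m3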